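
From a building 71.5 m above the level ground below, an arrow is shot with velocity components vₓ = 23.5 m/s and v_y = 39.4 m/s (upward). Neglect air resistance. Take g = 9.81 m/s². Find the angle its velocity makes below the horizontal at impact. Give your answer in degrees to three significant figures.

66.6°

The projectile lands when y = 71.5 + (39.40) t − ½·9.81·t² = 0. Positive root: t = (39.40 + √(39.40² + 2·9.81·71.5)) / 9.81 = (39.40 + 54.36) / 9.81 = 9.558 s.
At impact: v_y = v_y0 − g t = −54.36 m/s; vₓ = 23.50 m/s.
Angle below horizontal: arctan(|v_y|/vₓ) = arctan(54.36/23.50) = 66.62°.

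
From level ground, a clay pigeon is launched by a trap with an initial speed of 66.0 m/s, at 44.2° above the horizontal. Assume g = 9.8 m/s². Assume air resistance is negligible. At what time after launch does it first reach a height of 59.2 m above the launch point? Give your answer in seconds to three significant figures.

Components: vₓ = 66.00 cos 44.2° = 47.32 m/s, v_y0 = 66.00 sin 44.2° = 46.01 m/s.
Height y(t) = 46.01 t − 4.900 t² = 59.2 gives 4.900 t² − 46.01 t + 59.2 = 0.
Quadratic formula: t = (46.01 ± √956.87) / 9.80 = (46.01 ± 30.93) / 9.80 → t = 1.539 s or 7.852 s.
The first (ascending) time is 1.539 s.

1.54 s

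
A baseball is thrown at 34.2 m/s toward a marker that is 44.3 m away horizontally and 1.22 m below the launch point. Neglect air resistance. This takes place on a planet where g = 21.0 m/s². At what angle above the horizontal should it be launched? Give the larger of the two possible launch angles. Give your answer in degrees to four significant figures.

64.14°

Trajectory: y = x tanθ − g x² (1 + tan²θ)/(2v₀²). With x = 44.3, y = −1.22, v₀ = 34.2, g = 21.0:
17.62 tan²θ − 44.3 tanθ + (16.40) = 0.
tanθ = [44.3 ± √(44.3² − 4 × 17.62 × (16.40))] / (2 × 17.62) = (44.3 ± 28.41) / 35.24, giving tanθ = 0.4511 or 2.063.
θ = 24.28° or 64.14°; the larger is 64.14°.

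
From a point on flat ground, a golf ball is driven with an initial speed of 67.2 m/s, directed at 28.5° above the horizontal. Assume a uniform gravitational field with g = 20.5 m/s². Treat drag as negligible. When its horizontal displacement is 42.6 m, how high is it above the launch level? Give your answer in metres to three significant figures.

Components: vₓ = 67.20 cos 28.5° = 59.06 m/s, v_y0 = 67.20 sin 28.5° = 32.07 m/s.
At x = 42.6 m, t = x/vₓ = 42.6/59.06 = 0.7213 s.
Height: y = v_y0 t − ½ g t² = 32.07 × 0.7213 − 10.25 × 0.7213² = 23.13 − 5.333 = 17.80 m.

17.8 m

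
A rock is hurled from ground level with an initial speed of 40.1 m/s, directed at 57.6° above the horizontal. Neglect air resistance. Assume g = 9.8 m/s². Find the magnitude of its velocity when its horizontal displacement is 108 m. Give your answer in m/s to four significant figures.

26.44 m/s

Horizontal component vₓ = 40.10 cos 57.6° = 21.49 m/s; vertical v_y0 = 40.10 sin 57.6° = 33.86 m/s.
x = vₓ t ⇒ t = 108/21.49 = 5.026 s.
Vertical velocity there: v_y = v_y0 − g t = 33.86 − 9.80 × 5.026 = −15.40 m/s.
Speed: √(vₓ² + v_y²) = √(21.49² + 15.40²) = 26.44 m/s.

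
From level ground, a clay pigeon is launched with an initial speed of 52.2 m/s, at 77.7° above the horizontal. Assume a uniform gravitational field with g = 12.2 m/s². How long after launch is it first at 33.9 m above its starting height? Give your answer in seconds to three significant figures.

0.728 s

Resolve: vₓ = 52.20 cos 77.7° = 11.12 m/s and v_y0 = 52.20 sin 77.7° = 51.00 m/s.
Set y = v_y0 t − ½ g t² = 33.9: 6.100 t² − 51.00 t + 33.9 = 0.
t = [51.00 ± √(51.00² − 2·12.2·33.9)] / 12.2 = (51.00 ± 42.12) / 12.2, so t = 0.7281 s or t = 7.633 s.
The first (ascending) time is 0.7281 s.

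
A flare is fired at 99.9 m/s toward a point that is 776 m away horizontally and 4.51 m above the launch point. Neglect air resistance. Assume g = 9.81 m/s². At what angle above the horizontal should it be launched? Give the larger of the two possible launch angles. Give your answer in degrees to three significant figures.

Trajectory: y = x tanθ − g x² (1 + tan²θ)/(2v₀²). With x = 776, y = 4.51, v₀ = 99.9, g = 9.81:
296.0 tan²θ − 776 tanθ + (300.5) = 0.
tanθ = [776 ± √(776² − 4 × 296.0 × (300.5))] / (2 × 296.0) = (776 ± 496.5) / 591.9, giving tanθ = 0.4723 or 2.150.
θ = 25.28° or 65.05°; the larger is 65.05°.

65.1°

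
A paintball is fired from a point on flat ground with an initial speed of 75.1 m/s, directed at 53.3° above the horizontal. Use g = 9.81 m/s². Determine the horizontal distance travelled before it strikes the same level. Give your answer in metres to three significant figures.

551 m

Resolve: vₓ = 75.10 cos 53.3° = 44.88 m/s and v_y0 = 75.10 sin 53.3° = 60.21 m/s.
Flight time T = 2 v_y0 / g = 12.28 s.
Horizontal distance R = vₓ T = 44.88 × 12.28 = 551.0 m.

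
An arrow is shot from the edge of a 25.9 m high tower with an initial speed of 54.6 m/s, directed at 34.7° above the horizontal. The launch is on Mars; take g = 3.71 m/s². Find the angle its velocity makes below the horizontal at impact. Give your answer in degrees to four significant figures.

Resolve: vₓ = 54.60 cos 34.7° = 44.89 m/s and v_y0 = 54.60 sin 34.7° = 31.08 m/s.
With up positive and y = 0 at the ground: y(t) = 25.9 + (31.08) t − 1.855 t². Setting y = 0 and taking the positive root: t = [31.08 + √(31.08² + 2·3.71·25.9)] / 3.71 = (31.08 + 34.03) / 3.71 = 17.55 s.
At impact: v_y = v_y0 − g t = −34.03 m/s; vₓ = 44.89 m/s.
Angle below horizontal: arctan(|v_y|/vₓ) = arctan(34.03/44.89) = 37.17°.

37.17°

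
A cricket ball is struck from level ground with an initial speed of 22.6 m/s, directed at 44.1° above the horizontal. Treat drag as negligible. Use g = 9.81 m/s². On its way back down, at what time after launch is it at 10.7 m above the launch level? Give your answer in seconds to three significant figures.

2.23 s

vₓ = 22.60 cos 44.1° = 16.23 m/s; v_y0 = 22.60 sin 44.1° = 15.73 m/s.
Height y(t) = 15.73 t − 4.905 t² = 10.7 gives 4.905 t² − 15.73 t + 10.7 = 0.
t = [15.73 ± √(15.73² − 2·9.81·10.7)] / 9.81 = (15.73 ± 6.118) / 9.81, so t = 0.9796 s or t = 2.227 s.
The descending-branch root is 2.227 s.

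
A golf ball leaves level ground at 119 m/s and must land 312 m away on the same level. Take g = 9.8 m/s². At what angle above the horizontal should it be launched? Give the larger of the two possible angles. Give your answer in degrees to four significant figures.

From R = (v₀²/g) sin 2θ: sin 2θ = 9.80 × 312 / 14161 = 0.2159.
2θ = 12.47° or 180° − 12.47° = 167.5°, so θ = 6.235° or 83.77°.
The larger angle is 83.77°.

83.77°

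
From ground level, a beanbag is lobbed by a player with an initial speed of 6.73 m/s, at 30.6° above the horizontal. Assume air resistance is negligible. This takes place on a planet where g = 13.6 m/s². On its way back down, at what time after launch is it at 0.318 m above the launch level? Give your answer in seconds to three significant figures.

vₓ = 6.730 cos 30.6° = 5.793 m/s; v_y0 = 6.730 sin 30.6° = 3.426 m/s.
Require v_y0 t − ½ g t² = 0.318, i.e. 6.800 t² − 3.426 t + 0.318 = 0.
Quadratic formula: t = (3.426 ± √3.0868) / 13.6 = (3.426 ± 1.757) / 13.6 → t = 0.1227 s or 0.3811 s.
The descending-branch root is 0.3811 s.

0.381 s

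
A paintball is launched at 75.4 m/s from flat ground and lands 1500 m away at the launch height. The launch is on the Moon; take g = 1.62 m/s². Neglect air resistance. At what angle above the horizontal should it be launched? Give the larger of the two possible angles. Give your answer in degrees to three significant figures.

From R = (v₀²/g) sin 2θ: sin 2θ = 1.62 × 1500 / 5685.2 = 0.4274.
2θ = 25.30° or 180° − 25.30° = 154.7°, so θ = 12.65° or 77.35°.
The larger angle is 77.35°.

77.3°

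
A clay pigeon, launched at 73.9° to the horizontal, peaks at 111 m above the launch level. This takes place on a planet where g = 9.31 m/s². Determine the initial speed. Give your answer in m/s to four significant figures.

At the peak v_y = 0, so v_y0 = √(2gH) = √(2 × 9.31 × 111) = 45.46 m/s.
v_y0 = v₀ sin θ ⇒ v₀ = 45.46 / sin 73.9° = 47.32 m/s.

47.32 m/s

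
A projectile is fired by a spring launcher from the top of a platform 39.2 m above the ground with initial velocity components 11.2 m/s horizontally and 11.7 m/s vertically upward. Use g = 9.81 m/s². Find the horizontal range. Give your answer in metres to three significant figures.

The projectile lands when y = 39.2 + (11.70) t − ½·9.81·t² = 0. Positive root: t = (11.70 + √(11.70² + 2·9.81·39.2)) / 9.81 = (11.70 + 30.10) / 9.81 = 4.261 s.
Horizontal distance: R = vₓ t = 11.20 × 4.261 = 47.72 m.

47.7 m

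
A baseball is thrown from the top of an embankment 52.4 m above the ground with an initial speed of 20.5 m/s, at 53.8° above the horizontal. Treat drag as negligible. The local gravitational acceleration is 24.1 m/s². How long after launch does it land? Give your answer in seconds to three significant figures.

Resolve: vₓ = 20.50 cos 53.8° = 12.11 m/s and v_y0 = 20.50 sin 53.8° = 16.54 m/s.
The projectile lands when y = 52.4 + (16.54) t − ½·24.1·t² = 0. Positive root: t = (16.54 + √(16.54² + 2·24.1·52.4)) / 24.1 = (16.54 + 52.91) / 24.1 = 2.882 s.

2.88 s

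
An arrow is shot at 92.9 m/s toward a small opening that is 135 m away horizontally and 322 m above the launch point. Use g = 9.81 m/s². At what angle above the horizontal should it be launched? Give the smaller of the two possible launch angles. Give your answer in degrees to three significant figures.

73.1°

Trajectory: y = x tanθ − g x² (1 + tan²θ)/(2v₀²). With x = 135, y = 322, v₀ = 92.9, g = 9.81:
10.36 tan²θ − 135 tanθ + (332.4) = 0.
tanθ = [135 ± √(135² − 4 × 10.36 × (332.4))] / (2 × 10.36) = (135 ± 66.74) / 20.72, giving tanθ = 3.295 or 9.739.
θ = 73.12° or 84.14°; the smaller is 73.12°.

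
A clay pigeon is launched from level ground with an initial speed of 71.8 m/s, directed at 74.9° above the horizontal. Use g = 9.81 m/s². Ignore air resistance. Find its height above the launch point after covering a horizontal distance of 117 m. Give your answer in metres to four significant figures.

Resolve: vₓ = 71.80 cos 74.9° = 18.70 m/s and v_y0 = 71.80 sin 74.9° = 69.32 m/s.
Time to reach x = 117 m: t = x/vₓ = 117/18.70 = 6.255 s.
Height: y = v_y0 t − ½ g t² = 69.32 × 6.255 − 4.905 × 6.255² = 433.6 − 191.9 = 241.7 m.

241.7 m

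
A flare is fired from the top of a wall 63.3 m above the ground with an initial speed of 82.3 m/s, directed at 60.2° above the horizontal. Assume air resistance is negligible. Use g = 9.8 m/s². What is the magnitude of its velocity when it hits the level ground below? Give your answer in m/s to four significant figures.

Components: vₓ = 82.30 cos 60.2° = 40.90 m/s, v_y0 = 82.30 sin 60.2° = 71.42 m/s.
The projectile lands when y = 63.3 + (71.42) t − ½·9.80·t² = 0. Positive root: t = (71.42 + √(71.42² + 2·9.80·63.3)) / 9.80 = (71.42 + 79.63) / 9.80 = 15.41 s.
Vertical velocity at impact: v_y = v_y0 − g t = 71.42 − 9.80 × 15.41 = −79.63 m/s.
Speed: |v| = √(vₓ² + v_y²) = √(40.90² + 79.63²) = 89.52 m/s.

89.52 m/s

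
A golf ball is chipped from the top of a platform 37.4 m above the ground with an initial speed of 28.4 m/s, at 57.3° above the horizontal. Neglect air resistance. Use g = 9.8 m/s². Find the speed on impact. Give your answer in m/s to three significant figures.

Resolve: vₓ = 28.40 cos 57.3° = 15.34 m/s and v_y0 = 28.40 sin 57.3° = 23.90 m/s.
Vertical motion (up positive, ground at y = 0): 4.900 t² − (23.90) t − 37.4 = 0, so t = (23.90 + √(23.90² + 2·9.80·37.4)) / 9.80 = (23.90 + 36.11) / 9.80 = 6.124 s.
Vertical velocity at impact: v_y = v_y0 − g t = 23.90 − 9.80 × 6.124 = −36.11 m/s.
Speed: |v| = √(vₓ² + v_y²) = √(15.34² + 36.11²) = 39.24 m/s.

39.2 m/s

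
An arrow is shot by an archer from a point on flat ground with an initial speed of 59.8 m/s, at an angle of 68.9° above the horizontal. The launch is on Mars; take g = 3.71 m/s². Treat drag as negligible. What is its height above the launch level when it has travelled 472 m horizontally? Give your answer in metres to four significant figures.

Components: vₓ = 59.80 cos 68.9° = 21.53 m/s, v_y0 = 59.80 sin 68.9° = 55.79 m/s.
At x = 472 m, t = x/vₓ = 472/21.53 = 21.93 s.
Height: y = v_y0 t − ½ g t² = 55.79 × 21.93 − 1.855 × 21.93² = 1223 − 891.7 = 331.5 m.

331.5 m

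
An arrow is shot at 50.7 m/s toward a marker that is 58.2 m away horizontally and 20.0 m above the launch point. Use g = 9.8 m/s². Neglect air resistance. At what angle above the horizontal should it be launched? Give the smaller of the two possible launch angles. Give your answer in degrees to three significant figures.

Trajectory: y = x tanθ − g x² (1 + tan²θ)/(2v₀²). With x = 58.2, y = 20.0, v₀ = 50.7, g = 9.80:
6.457 tan²θ − 58.2 tanθ + (26.46) = 0.
tanθ = [58.2 ± √(58.2² − 4 × 6.457 × (26.46))] / (2 × 6.457) = (58.2 ± 52.00) / 12.91, giving tanθ = 0.4802 or 8.533.
θ = 25.65° or 83.32°; the smaller is 25.65°.

25.6°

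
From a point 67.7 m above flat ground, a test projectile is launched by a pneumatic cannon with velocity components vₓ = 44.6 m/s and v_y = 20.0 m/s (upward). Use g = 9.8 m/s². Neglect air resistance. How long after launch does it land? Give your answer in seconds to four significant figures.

6.281 s

With up positive and y = 0 at the ground: y(t) = 67.7 + (20.00) t − 4.900 t². Setting y = 0 and taking the positive root: t = [20.00 + √(20.00² + 2·9.80·67.7)] / 9.80 = (20.00 + 41.56) / 9.80 = 6.281 s.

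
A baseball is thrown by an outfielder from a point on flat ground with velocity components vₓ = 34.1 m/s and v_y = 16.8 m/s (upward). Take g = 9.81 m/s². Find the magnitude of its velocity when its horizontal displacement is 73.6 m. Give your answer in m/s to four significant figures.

Time to reach x = 73.6 m: t = x/vₓ = 73.6/34.10 = 2.158 s.
Vertical velocity there: v_y = v_y0 − g t = 16.80 − 9.81 × 2.158 = −4.373 m/s.
Speed: √(vₓ² + v_y²) = √(34.10² + 4.373²) = 34.38 m/s.

34.38 m/s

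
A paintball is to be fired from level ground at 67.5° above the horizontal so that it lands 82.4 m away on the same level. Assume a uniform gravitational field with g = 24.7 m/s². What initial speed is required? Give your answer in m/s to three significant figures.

Level-ground range: R = v₀² sin(2θ)/g, so v₀ = √(gR / sin 2θ).
v₀ = √(24.7 × 82.4 / sin 135.0°) = √(2035 / 0.7071) = √2878.3 = 53.65 m/s.

53.6 m/s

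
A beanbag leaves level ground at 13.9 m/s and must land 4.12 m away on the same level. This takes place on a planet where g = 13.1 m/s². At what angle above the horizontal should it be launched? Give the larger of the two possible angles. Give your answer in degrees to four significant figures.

From R = (v₀²/g) sin 2θ: sin 2θ = 13.1 × 4.12 / 193.21 = 0.2793.
2θ = 16.22° or 180° − 16.22° = 163.8°, so θ = 8.111° or 81.89°.
The larger angle is 81.89°.

81.89°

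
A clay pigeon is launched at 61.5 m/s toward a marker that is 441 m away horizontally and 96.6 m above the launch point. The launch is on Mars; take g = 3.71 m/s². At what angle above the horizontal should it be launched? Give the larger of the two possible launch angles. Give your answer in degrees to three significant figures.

Trajectory: y = x tanθ − g x² (1 + tan²θ)/(2v₀²). With x = 441, y = 96.6, v₀ = 61.5, g = 3.71:
95.38 tan²θ − 441 tanθ + (192.0) = 0.
tanθ = [441 ± √(441² − 4 × 95.38 × (192.0))] / (2 × 95.38) = (441 ± 348.2) / 190.8, giving tanθ = 0.4865 or 4.137.
θ = 25.94° or 76.41°; the larger is 76.41°.

76.4°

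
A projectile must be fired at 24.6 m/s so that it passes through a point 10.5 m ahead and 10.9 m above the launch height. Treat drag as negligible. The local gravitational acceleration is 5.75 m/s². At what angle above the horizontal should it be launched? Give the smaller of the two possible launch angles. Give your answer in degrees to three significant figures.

Trajectory: y = x tanθ − g x² (1 + tan²θ)/(2v₀²). With x = 10.5, y = 10.9, v₀ = 24.6, g = 5.75:
0.5238 tan²θ − 10.5 tanθ + (11.42) = 0.
tanθ = [10.5 ± √(10.5² − 4 × 0.5238 × (11.42))] / (2 × 0.5238) = (10.5 ± 9.291) / 1.048, giving tanθ = 1.154 or 18.89.
θ = 49.10° or 86.97°; the smaller is 49.10°.

49.1°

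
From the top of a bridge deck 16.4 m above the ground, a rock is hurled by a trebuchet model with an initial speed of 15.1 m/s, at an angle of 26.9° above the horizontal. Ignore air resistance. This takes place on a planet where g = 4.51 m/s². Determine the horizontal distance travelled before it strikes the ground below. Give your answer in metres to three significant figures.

Horizontal component vₓ = 15.10 cos 26.9° = 13.47 m/s; vertical v_y0 = 15.10 sin 26.9° = 6.832 m/s.
With up positive and y = 0 at the ground: y(t) = 16.4 + (6.832) t − 2.255 t². Setting y = 0 and taking the positive root: t = [6.832 + √(6.832² + 2·4.51·16.4)] / 4.51 = (6.832 + 13.95) / 4.51 = 4.608 s.
Horizontal distance: R = vₓ t = 13.47 × 4.608 = 62.05 m.

62.1 m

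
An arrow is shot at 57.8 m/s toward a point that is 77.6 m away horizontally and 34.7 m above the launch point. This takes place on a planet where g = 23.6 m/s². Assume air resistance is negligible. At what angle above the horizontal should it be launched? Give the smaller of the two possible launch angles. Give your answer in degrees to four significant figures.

Trajectory: y = x tanθ − g x² (1 + tan²θ)/(2v₀²). With x = 77.6, y = 34.7, v₀ = 57.8, g = 23.6:
21.27 tan²θ − 77.6 tanθ + (55.97) = 0.
tanθ = [77.6 ± √(77.6² − 4 × 21.27 × (55.97))] / (2 × 21.27) = (77.6 ± 35.50) / 42.54, giving tanθ = 0.9897 or 2.659.
θ = 44.70° or 69.39°; the smaller is 44.70°.

44.70°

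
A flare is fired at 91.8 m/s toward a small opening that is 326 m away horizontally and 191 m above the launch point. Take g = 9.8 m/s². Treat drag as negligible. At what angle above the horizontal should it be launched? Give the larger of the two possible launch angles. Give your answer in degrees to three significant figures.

77.0°

Trajectory: y = x tanθ − g x² (1 + tan²θ)/(2v₀²). With x = 326, y = 191, v₀ = 91.8, g = 9.80:
61.79 tan²θ − 326 tanθ + (252.8) = 0.
tanθ = [326 ± √(326² − 4 × 61.79 × (252.8))] / (2 × 61.79) = (326 ± 209.3) / 123.6, giving tanθ = 0.9446 or 4.331.
θ = 43.37° or 77.00°; the larger is 77.00°.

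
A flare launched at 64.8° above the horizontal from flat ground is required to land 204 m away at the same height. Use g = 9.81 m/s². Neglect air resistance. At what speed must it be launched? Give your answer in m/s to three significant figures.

From R = (v₀² / g) sin 2θ: v₀ = √(gR / sin 2θ).
v₀ = √(9.81 × 204 / sin 129.6°) = √(2001 / 0.7705) = √2597.3 = 50.96 m/s.

51.0 m/s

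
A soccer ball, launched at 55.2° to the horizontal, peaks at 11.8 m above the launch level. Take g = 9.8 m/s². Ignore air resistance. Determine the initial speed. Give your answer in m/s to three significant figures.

18.5 m/s

At the peak v_y = 0, so v_y0 = √(2gH) = √(2 × 9.80 × 11.8) = 15.21 m/s.
v_y0 = v₀ sin θ ⇒ v₀ = 15.21 / sin 55.2° = 18.52 m/s.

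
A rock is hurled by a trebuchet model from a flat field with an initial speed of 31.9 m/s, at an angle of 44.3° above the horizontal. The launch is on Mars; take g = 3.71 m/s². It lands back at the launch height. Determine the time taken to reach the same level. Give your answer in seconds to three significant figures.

12.0 s

vₓ = 31.90 cos 44.3° = 22.83 m/s; v_y0 = 31.90 sin 44.3° = 22.28 m/s.
Time of flight on level ground: T = 2 v_y0 / g = 2 × 22.28 / 3.71 = 12.01 s.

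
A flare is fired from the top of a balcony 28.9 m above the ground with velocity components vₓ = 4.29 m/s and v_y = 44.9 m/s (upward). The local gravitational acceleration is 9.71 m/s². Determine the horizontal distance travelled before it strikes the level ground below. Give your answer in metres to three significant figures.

42.3 m

With up positive and y = 0 at the ground: y(t) = 28.9 + (44.90) t − 4.855 t². Setting y = 0 and taking the positive root: t = [44.90 + √(44.90² + 2·9.71·28.9)] / 9.71 = (44.90 + 50.77) / 9.71 = 9.852 s.
Horizontal distance: R = vₓ t = 4.290 × 9.852 = 42.27 m.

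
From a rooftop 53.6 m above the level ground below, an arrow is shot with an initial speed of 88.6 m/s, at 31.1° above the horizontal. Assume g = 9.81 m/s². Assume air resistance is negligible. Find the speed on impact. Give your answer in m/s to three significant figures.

Horizontal component vₓ = 88.60 cos 31.1° = 75.87 m/s; vertical v_y0 = 88.60 sin 31.1° = 45.76 m/s.
Vertical motion (up positive, ground at y = 0): 4.905 t² − (45.76) t − 53.6 = 0, so t = (45.76 + √(45.76² + 2·9.81·53.6)) / 9.81 = (45.76 + 56.09) / 9.81 = 10.38 s.
Vertical velocity at impact: v_y = v_y0 − g t = 45.76 − 9.81 × 10.38 = −56.09 m/s.
Speed: |v| = √(vₓ² + v_y²) = √(75.87² + 56.09²) = 94.35 m/s.

94.3 m/s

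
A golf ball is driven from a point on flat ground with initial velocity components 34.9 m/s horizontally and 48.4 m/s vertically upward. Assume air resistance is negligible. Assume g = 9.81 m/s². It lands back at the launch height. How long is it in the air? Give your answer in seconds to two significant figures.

9.9 s

It returns to y = 0 when t = 2 v_y0 / g = 2(48.40)/9.81 = 9.867 s.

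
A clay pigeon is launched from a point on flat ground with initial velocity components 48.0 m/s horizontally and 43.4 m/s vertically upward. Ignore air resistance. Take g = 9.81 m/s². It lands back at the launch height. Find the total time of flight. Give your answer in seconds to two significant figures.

8.8 s

Landing at launch height ⇒ T = 2 v_y0 / g = 2 × 43.40 / 9.81 = 8.848 s.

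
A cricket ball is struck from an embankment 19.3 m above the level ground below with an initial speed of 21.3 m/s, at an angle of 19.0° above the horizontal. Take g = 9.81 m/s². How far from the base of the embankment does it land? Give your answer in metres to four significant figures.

56.65 m

vₓ = 21.30 cos 19.0° = 20.14 m/s; v_y0 = 21.30 sin 19.0° = 6.935 m/s.
With up positive and y = 0 at the ground: y(t) = 19.3 + (6.935) t − 4.905 t². Setting y = 0 and taking the positive root: t = [6.935 + √(6.935² + 2·9.81·19.3)] / 9.81 = (6.935 + 20.66) / 9.81 = 2.813 s.
Horizontal distance: R = vₓ t = 20.14 × 2.813 = 56.65 m.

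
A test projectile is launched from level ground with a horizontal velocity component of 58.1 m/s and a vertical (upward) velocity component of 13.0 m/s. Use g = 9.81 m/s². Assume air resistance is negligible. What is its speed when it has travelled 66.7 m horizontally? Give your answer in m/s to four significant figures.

58.13 m/s

Time to reach x = 66.7 m: t = x/vₓ = 66.7/58.10 = 1.148 s.
Vertical velocity there: v_y = v_y0 − g t = 13.00 − 9.81 × 1.148 = 1.738 m/s.
Speed: √(vₓ² + v_y²) = √(58.10² + 1.738²) = 58.13 m/s.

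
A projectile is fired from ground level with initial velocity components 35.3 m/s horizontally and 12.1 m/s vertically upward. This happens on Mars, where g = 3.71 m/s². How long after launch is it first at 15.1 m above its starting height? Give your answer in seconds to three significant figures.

Set y = v_y0 t − ½ g t² = 15.1: 1.855 t² − 12.10 t + 15.1 = 0.
t = [12.10 ± √(12.10² − 2·3.71·15.1)] / 3.71 = (12.10 ± 5.862) / 3.71, so t = 1.681 s or t = 4.842 s.
The first (ascending) time is 1.681 s.

1.68 s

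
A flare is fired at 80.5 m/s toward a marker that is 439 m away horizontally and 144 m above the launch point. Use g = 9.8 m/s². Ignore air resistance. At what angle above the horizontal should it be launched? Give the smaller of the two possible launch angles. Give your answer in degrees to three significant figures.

Trajectory: y = x tanθ − g x² (1 + tan²θ)/(2v₀²). With x = 439, y = 144, v₀ = 80.5, g = 9.80:
145.7 tan²θ − 439 tanθ + (289.7) = 0.
tanθ = [439 ± √(439² − 4 × 145.7 × (289.7))] / (2 × 145.7) = (439 ± 154.4) / 291.4, giving tanθ = 0.9765 or 2.036.
θ = 44.32° or 63.84°; the smaller is 44.32°.

44.3°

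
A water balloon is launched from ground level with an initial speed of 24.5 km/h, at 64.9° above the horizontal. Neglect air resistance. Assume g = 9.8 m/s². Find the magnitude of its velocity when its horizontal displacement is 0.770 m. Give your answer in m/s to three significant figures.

4.57 m/s

Convert: 24.5 km/h = 24.5/3.6 = 6.806 m/s.
Horizontal component vₓ = 6.806 cos 64.9° = 2.887 m/s; vertical v_y0 = 6.806 sin 64.9° = 6.163 m/s.
x = vₓ t ⇒ t = 0.770/2.887 = 0.2667 s.
Vertical velocity there: v_y = v_y0 − g t = 6.163 − 9.80 × 0.2667 = 3.549 m/s.
Speed: √(vₓ² + v_y²) = √(2.887² + 3.549²) = 4.575 m/s.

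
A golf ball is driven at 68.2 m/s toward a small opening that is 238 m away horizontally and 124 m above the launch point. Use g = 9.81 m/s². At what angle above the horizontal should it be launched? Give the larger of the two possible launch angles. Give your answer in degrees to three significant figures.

Trajectory: y = x tanθ − g x² (1 + tan²θ)/(2v₀²). With x = 238, y = 124, v₀ = 68.2, g = 9.81:
59.73 tan²θ − 238 tanθ + (183.7) = 0.
tanθ = [238 ± √(238² − 4 × 59.73 × (183.7))] / (2 × 59.73) = (238 ± 112.9) / 119.5, giving tanθ = 1.047 or 2.937.
θ = 46.32° or 71.20°; the larger is 71.20°.

71.2°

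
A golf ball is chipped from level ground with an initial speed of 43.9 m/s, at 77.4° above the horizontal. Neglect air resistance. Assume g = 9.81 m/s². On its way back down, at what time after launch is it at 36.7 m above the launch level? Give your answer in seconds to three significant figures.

7.77 s

Components: vₓ = 43.90 cos 77.4° = 9.576 m/s, v_y0 = 43.90 sin 77.4° = 42.84 m/s.
Set y = v_y0 t − ½ g t² = 36.7: 4.905 t² − 42.84 t + 36.7 = 0.
Quadratic formula: t = (42.84 ± √1115.4) / 9.81 = (42.84 ± 33.40) / 9.81 → t = 0.9627 s or 7.772 s.
The descending-branch root is 7.772 s.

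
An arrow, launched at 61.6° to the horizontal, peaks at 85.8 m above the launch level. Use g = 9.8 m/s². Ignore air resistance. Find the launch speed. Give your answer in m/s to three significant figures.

46.6 m/s

At the peak v_y = 0, so v_y0 = √(2gH) = √(2 × 9.80 × 85.8) = 41.01 m/s.
v_y0 = v₀ sin θ ⇒ v₀ = 41.01 / sin 61.6° = 46.62 m/s.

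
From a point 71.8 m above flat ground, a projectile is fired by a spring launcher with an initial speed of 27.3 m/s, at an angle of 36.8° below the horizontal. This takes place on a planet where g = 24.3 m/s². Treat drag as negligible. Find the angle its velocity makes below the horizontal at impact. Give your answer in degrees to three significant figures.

70.4°

vₓ = 27.30 cos 36.8° = 21.86 m/s; v_y0 = −16.35 m/s (downward).
With up positive and y = 0 at the ground: y(t) = 71.8 + (−16.35) t − 12.15 t². Setting y = 0 and taking the positive root: t = [−16.35 + √(16.35² + 2·24.3·71.8)] / 24.3 = (−16.35 + 61.29) / 24.3 = 1.849 s.
At impact: v_y = v_y0 − g t = −61.29 m/s; vₓ = 21.86 m/s.
Angle below horizontal: arctan(|v_y|/vₓ) = arctan(61.29/21.86) = 70.37°.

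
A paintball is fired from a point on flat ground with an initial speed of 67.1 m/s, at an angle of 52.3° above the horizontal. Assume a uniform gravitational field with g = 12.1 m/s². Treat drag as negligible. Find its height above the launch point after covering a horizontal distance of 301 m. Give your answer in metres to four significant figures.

63.90 m

Resolve: vₓ = 67.10 cos 52.3° = 41.03 m/s and v_y0 = 67.10 sin 52.3° = 53.09 m/s.
Time to reach x = 301 m: t = x/vₓ = 301/41.03 = 7.335 s.
Height: y = v_y0 t − ½ g t² = 53.09 × 7.335 − 6.050 × 7.335² = 389.4 − 325.5 = 63.90 m.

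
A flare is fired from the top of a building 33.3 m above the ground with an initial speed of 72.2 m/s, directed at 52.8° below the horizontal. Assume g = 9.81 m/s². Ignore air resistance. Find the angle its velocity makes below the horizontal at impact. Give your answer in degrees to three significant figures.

55.3°

Resolve: vₓ = 72.20 cos 52.8° = 43.65 m/s and v_y0 = −57.51 m/s (downward).
The projectile lands when y = 33.3 + (−57.51) t − ½·9.81·t² = 0. Positive root: t = (−57.51 + √(57.51² + 2·9.81·33.3)) / 9.81 = (−57.51 + 62.93) / 9.81 = 0.5530 s.
At impact: v_y = v_y0 − g t = −62.93 m/s; vₓ = 43.65 m/s.
Angle below horizontal: arctan(|v_y|/vₓ) = arctan(62.93/43.65) = 55.25°.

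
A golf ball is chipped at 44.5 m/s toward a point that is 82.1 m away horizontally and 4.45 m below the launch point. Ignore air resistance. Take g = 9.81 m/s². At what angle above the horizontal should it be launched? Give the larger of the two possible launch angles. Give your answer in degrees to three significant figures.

78.1°

Trajectory: y = x tanθ − g x² (1 + tan²θ)/(2v₀²). With x = 82.1, y = −4.45, v₀ = 44.5, g = 9.81:
16.70 tan²θ − 82.1 tanθ + (12.25) = 0.
tanθ = [82.1 ± √(82.1² − 4 × 16.70 × (12.25))] / (2 × 16.70) = (82.1 ± 76.96) / 33.39, giving tanθ = 0.1540 or 4.763.
θ = 8.754° or 78.14°; the larger is 78.14°.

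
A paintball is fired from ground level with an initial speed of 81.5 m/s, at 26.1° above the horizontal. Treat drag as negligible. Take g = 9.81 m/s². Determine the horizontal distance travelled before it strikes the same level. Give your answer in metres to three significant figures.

535 m

Horizontal component vₓ = 81.50 cos 26.1° = 73.19 m/s; vertical v_y0 = 81.50 sin 26.1° = 35.86 m/s.
Time aloft: T = 2 v_y0 / g = 2 × 35.86 / 9.81 = 7.310 s.
Range: R = vₓ T = 73.19 × 7.310 = 535.0 m.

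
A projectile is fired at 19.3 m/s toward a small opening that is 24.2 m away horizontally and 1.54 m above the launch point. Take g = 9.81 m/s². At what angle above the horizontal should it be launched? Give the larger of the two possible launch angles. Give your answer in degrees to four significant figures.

Trajectory: y = x tanθ − g x² (1 + tan²θ)/(2v₀²). With x = 24.2, y = 1.54, v₀ = 19.3, g = 9.81:
7.712 tan²θ − 24.2 tanθ + (9.252) = 0.
tanθ = [24.2 ± √(24.2² − 4 × 7.712 × (9.252))] / (2 × 7.712) = (24.2 ± 17.33) / 15.42, giving tanθ = 0.4456 or 2.692.
θ = 24.02° or 69.62°; the larger is 69.62°.

69.62°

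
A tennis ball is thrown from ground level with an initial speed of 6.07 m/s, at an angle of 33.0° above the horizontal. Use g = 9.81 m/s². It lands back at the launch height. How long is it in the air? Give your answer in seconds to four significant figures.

vₓ = 6.070 cos 33.0° = 5.091 m/s; v_y0 = 6.070 sin 33.0° = 3.306 m/s.
Time of flight on level ground: T = 2 v_y0 / g = 2 × 3.306 / 9.81 = 0.6740 s.

0.6740 s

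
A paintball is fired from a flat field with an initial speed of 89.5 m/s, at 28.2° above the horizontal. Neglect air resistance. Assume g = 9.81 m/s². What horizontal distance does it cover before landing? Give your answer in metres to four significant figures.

vₓ = 89.50 cos 28.2° = 78.88 m/s; v_y0 = 89.50 sin 28.2° = 42.29 m/s.
Flight time T = 2 v_y0 / g = 8.622 s.
Range: R = vₓ T = 78.88 × 8.622 = 680.1 m.

680.1 m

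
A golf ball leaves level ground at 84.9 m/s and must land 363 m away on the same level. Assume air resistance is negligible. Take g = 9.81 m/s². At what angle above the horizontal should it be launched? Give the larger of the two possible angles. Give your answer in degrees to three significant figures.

From R = (v₀²/g) sin 2θ: sin 2θ = 9.81 × 363 / 7208.0 = 0.4940.
2θ = 29.61° or 180° − 29.61° = 150.4°, so θ = 14.80° or 75.20°.
The larger angle is 75.20°.

75.2°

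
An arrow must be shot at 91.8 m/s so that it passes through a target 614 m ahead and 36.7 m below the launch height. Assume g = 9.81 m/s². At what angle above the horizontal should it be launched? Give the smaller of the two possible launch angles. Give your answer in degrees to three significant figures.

18.7°

Trajectory: y = x tanθ − g x² (1 + tan²θ)/(2v₀²). With x = 614, y = −36.7, v₀ = 91.8, g = 9.81:
219.4 tan²θ − 614 tanθ + (182.7) = 0.
tanθ = [614 ± √(614² − 4 × 219.4 × (182.7))] / (2 × 219.4) = (614 ± 465.4) / 438.9, giving tanθ = 0.3386 or 2.460.
θ = 18.70° or 67.88°; the smaller is 18.70°.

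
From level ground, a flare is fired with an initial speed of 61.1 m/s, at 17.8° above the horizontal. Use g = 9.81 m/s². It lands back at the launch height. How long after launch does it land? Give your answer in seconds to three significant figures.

Components: vₓ = 61.10 cos 17.8° = 58.18 m/s, v_y0 = 61.10 sin 17.8° = 18.68 m/s.
It returns to y = 0 when t = 2 v_y0 / g = 2(18.68)/9.81 = 3.808 s.

3.81 s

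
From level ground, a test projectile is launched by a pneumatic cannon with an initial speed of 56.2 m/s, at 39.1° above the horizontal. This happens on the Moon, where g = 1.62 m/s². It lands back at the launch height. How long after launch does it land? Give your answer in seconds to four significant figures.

Horizontal component vₓ = 56.20 cos 39.1° = 43.61 m/s; vertical v_y0 = 56.20 sin 39.1° = 35.44 m/s.
Landing at launch height ⇒ T = 2 v_y0 / g = 2 × 35.44 / 1.62 = 43.76 s.

43.76 s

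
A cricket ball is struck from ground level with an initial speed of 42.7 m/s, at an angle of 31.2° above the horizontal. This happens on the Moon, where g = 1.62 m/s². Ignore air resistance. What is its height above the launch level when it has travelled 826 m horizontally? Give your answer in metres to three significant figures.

86.0 m

vₓ = 42.70 cos 31.2° = 36.52 m/s; v_y0 = 42.70 sin 31.2° = 22.12 m/s.
At x = 826 m, t = x/vₓ = 826/36.52 = 22.62 s.
Height: y = v_y0 t − ½ g t² = 22.12 × 22.62 − 0.8100 × 22.62² = 500.2 − 414.3 = 85.97 m.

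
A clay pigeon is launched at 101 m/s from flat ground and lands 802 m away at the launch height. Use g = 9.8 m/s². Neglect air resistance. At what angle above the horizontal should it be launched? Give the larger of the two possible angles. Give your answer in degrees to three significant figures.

R = v₀² sin 2θ / g gives sin 2θ = gR/v₀² = 9.80·802/101² = 0.7705.
2θ = 50.40° or 180° − 50.40° = 129.6°, so θ = 25.20° or 64.80°.
The larger angle is 64.80°.

64.8°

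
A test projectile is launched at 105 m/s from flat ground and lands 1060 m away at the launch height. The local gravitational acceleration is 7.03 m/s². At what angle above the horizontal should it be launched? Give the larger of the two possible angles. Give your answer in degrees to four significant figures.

From R = (v₀²/g) sin 2θ: sin 2θ = 7.03 × 1060 / 11025 = 0.6759.
2θ = 42.52° or 180° − 42.52° = 137.5°, so θ = 21.26° or 68.74°.
The larger angle is 68.74°.

68.74°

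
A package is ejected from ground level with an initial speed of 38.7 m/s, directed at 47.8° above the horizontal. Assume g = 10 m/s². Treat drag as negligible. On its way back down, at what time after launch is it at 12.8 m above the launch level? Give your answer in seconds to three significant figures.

Resolve: vₓ = 38.70 cos 47.8° = 26.00 m/s and v_y0 = 38.70 sin 47.8° = 28.67 m/s.
Set y = v_y0 t − ½ g t² = 12.8: 5.000 t² − 28.67 t + 12.8 = 0.
Quadratic formula: t = (28.67 ± √565.92) / 10.0 = (28.67 ± 23.79) / 10.0 → t = 0.4880 s or 5.246 s.
The descending-branch root is 5.246 s.

5.25 s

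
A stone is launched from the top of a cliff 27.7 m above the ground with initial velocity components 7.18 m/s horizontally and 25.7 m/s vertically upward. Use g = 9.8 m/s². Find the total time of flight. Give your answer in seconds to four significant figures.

The projectile lands when y = 27.7 + (25.70) t − ½·9.80·t² = 0. Positive root: t = (25.70 + √(25.70² + 2·9.80·27.7)) / 9.80 = (25.70 + 34.69) / 9.80 = 6.162 s.

6.162 s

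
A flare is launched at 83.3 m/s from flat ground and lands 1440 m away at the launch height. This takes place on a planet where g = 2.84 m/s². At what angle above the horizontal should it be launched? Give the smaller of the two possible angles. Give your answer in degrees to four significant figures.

From R = (v₀²/g) sin 2θ: sin 2θ = 2.84 × 1440 / 6938.9 = 0.5894.
2θ = 36.11° or 180° − 36.11° = 143.9°, so θ = 18.06° or 71.94°.
The smaller angle is 18.06°.

18.06°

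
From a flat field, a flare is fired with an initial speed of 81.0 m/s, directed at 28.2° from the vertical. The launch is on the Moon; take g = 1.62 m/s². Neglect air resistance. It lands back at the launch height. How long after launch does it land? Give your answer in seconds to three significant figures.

88.1 s

Components: vₓ = 81.00 sin 28.2° = 38.28 m/s, v_y0 = 81.00 cos 28.2° = 71.39 m/s.
It returns to y = 0 when t = 2 v_y0 / g = 2(71.39)/1.62 = 88.13 s.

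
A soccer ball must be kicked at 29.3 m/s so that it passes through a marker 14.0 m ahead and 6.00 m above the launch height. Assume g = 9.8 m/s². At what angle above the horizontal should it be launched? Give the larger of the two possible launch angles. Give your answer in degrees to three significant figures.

85.2°

Trajectory: y = x tanθ − g x² (1 + tan²θ)/(2v₀²). With x = 14.0, y = 6.00, v₀ = 29.3, g = 9.80:
1.119 tan²θ − 14.0 tanθ + (7.119) = 0.
tanθ = [14.0 ± √(14.0² − 4 × 1.119 × (7.119))] / (2 × 1.119) = (14.0 ± 12.81) / 2.237, giving tanθ = 0.5310 or 11.98.
θ = 27.97° or 85.23°; the larger is 85.23°.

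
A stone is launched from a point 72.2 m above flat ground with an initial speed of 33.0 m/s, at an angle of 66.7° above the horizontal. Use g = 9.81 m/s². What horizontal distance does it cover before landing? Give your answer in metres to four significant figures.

vₓ = 33.00 cos 66.7° = 13.05 m/s; v_y0 = 33.00 sin 66.7° = 30.31 m/s.
Vertical motion (up positive, ground at y = 0): 4.905 t² − (30.31) t − 72.2 = 0, so t = (30.31 + √(30.31² + 2·9.81·72.2)) / 9.81 = (30.31 + 48.32) / 9.81 = 8.016 s.
Horizontal distance: R = vₓ t = 13.05 × 8.016 = 104.6 m.

104.6 m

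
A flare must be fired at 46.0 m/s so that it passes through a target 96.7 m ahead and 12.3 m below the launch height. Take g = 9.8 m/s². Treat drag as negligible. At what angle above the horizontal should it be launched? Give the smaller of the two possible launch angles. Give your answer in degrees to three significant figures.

5.65°

Trajectory: y = x tanθ − g x² (1 + tan²θ)/(2v₀²). With x = 96.7, y = −12.3, v₀ = 46.0, g = 9.80:
21.65 tan²θ − 96.7 tanθ + (9.354) = 0.
tanθ = [96.7 ± √(96.7² − 4 × 21.65 × (9.354))] / (2 × 21.65) = (96.7 ± 92.42) / 43.31, giving tanθ = 0.09892 or 4.367.
θ = 5.649° or 77.10°; the smaller is 5.649°.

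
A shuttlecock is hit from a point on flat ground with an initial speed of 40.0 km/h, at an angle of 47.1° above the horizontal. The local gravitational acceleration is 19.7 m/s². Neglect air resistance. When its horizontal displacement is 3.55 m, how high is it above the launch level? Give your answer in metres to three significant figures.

Convert: 40.0 km/h = 40.0/3.6 = 11.11 m/s.
vₓ = 11.11 cos 47.1° = 7.564 m/s; v_y0 = 11.11 sin 47.1° = 8.139 m/s.
Time to reach x = 3.55 m: t = x/vₓ = 3.55/7.564 = 0.4694 s.
Height: y = v_y0 t − ½ g t² = 8.139 × 0.4694 − 9.850 × 0.4694² = 3.820 − 2.170 = 1.650 m.

1.65 m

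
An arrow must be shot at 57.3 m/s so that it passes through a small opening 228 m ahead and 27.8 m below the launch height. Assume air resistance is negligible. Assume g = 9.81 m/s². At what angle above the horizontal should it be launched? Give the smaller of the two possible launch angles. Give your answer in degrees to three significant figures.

13.4°

Trajectory: y = x tanθ − g x² (1 + tan²θ)/(2v₀²). With x = 228, y = −27.8, v₀ = 57.3, g = 9.81:
77.66 tan²θ − 228 tanθ + (49.86) = 0.
tanθ = [228 ± √(228² − 4 × 77.66 × (49.86))] / (2 × 77.66) = (228 ± 191.0) / 155.3, giving tanθ = 0.2380 or 2.698.
θ = 13.39° or 69.66°; the smaller is 13.39°.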